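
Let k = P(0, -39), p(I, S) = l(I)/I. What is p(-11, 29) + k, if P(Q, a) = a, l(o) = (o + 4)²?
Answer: -478/11 ≈ -43.455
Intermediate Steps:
l(o) = (4 + o)²
p(I, S) = (4 + I)²/I
k = -39
p(-11, 29) + k = (4 - 11)²/(-11) - 39 = -1/11*(-7)² - 39 = -1/11*49 - 39 = -49/11 - 39 = -478/11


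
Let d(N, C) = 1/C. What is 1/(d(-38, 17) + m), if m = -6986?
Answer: -17/118761 ≈ -0.00014314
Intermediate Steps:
1/(d(-38, 17) + m) = 1/(1/17 - 6986) = 1/(-118761/17) = -17/118761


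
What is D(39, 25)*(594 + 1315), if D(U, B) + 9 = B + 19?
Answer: 66815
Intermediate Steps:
D(U, B) = 10 + B (D(U, B) = -9 + (B + 19) = -9 + (19 + B) = 10 + B)
D(39, 25)*(594 + 1315) = (10 + 25)*(594 + 1315) = 35*1909 = 66815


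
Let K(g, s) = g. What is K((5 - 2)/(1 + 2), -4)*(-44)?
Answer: -44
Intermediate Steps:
K((5 - 2)/(1 + 2), -4)*(-44) = ((5 - 2)/(1 + 2))*(-44) = (3/3)*(-44) = (3*(1/3))*(-44) = 1*(-44) = -44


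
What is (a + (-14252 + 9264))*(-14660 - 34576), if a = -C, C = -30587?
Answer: -1260392364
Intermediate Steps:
a = 30587 (a = -1*(-30587) = 30587)
(a + (-14252 + 9264))*(-14660 - 34576) = (30587 + (-14252 + 9264))*(-14660 - 34576) = (30587 - 4988)*(-49236) = 25599*(-49236) = -1260392364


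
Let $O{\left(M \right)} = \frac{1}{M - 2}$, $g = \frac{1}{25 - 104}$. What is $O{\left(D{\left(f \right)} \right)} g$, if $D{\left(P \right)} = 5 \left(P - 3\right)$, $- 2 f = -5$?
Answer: $\frac{2}{711} \approx 0.0028129$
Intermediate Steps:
$f = \frac{5}{2}$ ($f = \left(- \frac{1}{2}\right) \left(-5\right) = \frac{5}{2} \approx 2.5$)
$D{\left(P \right)} = -15 + 5 P$ ($D{\left(P \right)} = 5 \left(-3 + P\right) = -15 + 5 P$)
$g = - \frac{1}{79}$ ($g = \frac{1}{-79} = - \frac{1}{79} \approx -0.012658$)
$O{\left(M \right)} = \frac{1}{-2 + M}$
$O{\left(D{\left(f \right)} \right)} g = \frac{1}{-2 + \left(-15 + 5 \cdot \frac{5}{2}\right)} \left(- \frac{1}{79}\right) = \frac{1}{-2 + \left(-15 + \frac{25}{2}\right)} \left(- \frac{1}{79}\right) = \frac{1}{-2 - \frac{5}{2}} \left(- \frac{1}{79}\right) = \frac{1}{- \frac{9}{2}} \left(- \frac{1}{79}\right) = \left(- \frac{2}{9}\right) \left(- \frac{1}{79}\right) = \frac{2}{711}$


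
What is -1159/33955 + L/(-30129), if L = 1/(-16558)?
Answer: -578197229183/16939333968810 ≈ -0.034133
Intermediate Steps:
L = -1/16558 ≈ -6.0394e-5
-1159/33955 + L/(-30129) = -1159/33955 - 1/16558/(-30129) = -1159*1/33955 - 1/16558*(-1/30129) = -1159/33955 + 1/498875982 = -578197229183/16939333968810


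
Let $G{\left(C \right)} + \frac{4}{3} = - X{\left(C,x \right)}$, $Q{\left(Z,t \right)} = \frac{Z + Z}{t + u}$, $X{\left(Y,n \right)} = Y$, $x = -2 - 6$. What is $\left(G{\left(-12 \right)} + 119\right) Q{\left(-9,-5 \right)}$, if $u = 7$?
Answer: $-1167$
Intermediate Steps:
$x = -8$ ($x = -2 - 6 = -8$)
$Q{\left(Z,t \right)} = \frac{2 Z}{7 + t}$ ($Q{\left(Z,t \right)} = \frac{Z + Z}{t + 7} = \frac{2 Z}{7 + t}$)
$G{\left(C \right)} = - \frac{4}{3} - C$
$\left(G{\left(-12 \right)} + 119\right) Q{\left(-9,-5 \right)} = \left(\left(- \frac{4}{3} - -12\right) + 119\right) 2 \left(-9\right) \frac{1}{7 - 5} = \left(\left(- \frac{4}{3} + 12\right) + 119\right) 2 \left(-9\right) \frac{1}{2} = \left(\frac{32}{3} + 119\right) 2 \left(-9\right) \frac{1}{2} = \frac{389}{3} \left(-9\right) = -1167$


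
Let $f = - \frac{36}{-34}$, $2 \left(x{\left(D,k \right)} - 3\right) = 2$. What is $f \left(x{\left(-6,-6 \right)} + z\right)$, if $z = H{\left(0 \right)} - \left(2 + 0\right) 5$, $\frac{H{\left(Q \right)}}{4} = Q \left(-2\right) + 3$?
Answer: $\frac{108}{17} \approx 6.3529$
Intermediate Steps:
$x{\left(D,k \right)} = 4$ ($x{\left(D,k \right)} = 3 + \frac{1}{2} \cdot 2 = 3 + 1 = 4$)
$H{\left(Q \right)} = 12 - 8 Q$ ($H{\left(Q \right)} = 4 \left(Q \left(-2\right) + 3\right) = 4 \left(- 2 Q + 3\right) = 4 \left(3 - 2 Q\right) = 12 - 8 Q$)
$f = \frac{18}{17}$ ($f = \left(-36\right) \left(- \frac{1}{34}\right) = \frac{18}{17} \approx 1.0588$)
$z = 2$ ($z = \left(12 - 0\right) - \left(2 + 0\right) 5 = \left(12 + 0\right) - 2 \cdot 5 = 12 - 10 = 2$)
$f \left(x{\left(-6,-6 \right)} + z\right) = \frac{18 \left(4 + 2\right)}{17} = \frac{18}{17} \cdot 6 = \frac{108}{17}$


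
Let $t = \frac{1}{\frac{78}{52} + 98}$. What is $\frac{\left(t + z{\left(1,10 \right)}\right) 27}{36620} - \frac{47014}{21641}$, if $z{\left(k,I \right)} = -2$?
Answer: $- \frac{85710067223}{39426547645} \approx -2.1739$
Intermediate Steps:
$t = \frac{2}{199}$ ($t = \frac{1}{78 \cdot \frac{1}{52} + 98} = \frac{1}{\frac{3}{2} + 98} = \frac{1}{\frac{199}{2}} = \frac{2}{199} \approx 0.01005$)
$\frac{\left(t + z{\left(1,10 \right)}\right) 27}{36620} - \frac{47014}{21641} = \frac{\left(\frac{2}{199} - 2\right) 27}{36620} - \frac{47014}{21641} = \left(- \frac{396}{199}\right) 27 \cdot \frac{1}{36620} - \frac{47014}{21641} = \left(- \frac{10692}{199}\right) \frac{1}{36620} - \frac{47014}{21641} = - \frac{2673}{1821845} - \frac{47014}{21641} = - \frac{85710067223}{39426547645}$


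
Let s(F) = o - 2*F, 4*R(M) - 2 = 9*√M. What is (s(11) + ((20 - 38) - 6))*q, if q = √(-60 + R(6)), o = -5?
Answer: -51*I*√(238 - 9*√6)/2 ≈ -374.73*I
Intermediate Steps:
R(M) = ½ + 9*√M/4 (R(M) = ½ + (9*√M)/4 = ½ + 9*√M/4)
s(F) = -5 - 2*F
q = √(-119/2 + 9*√6/4) (q = √(-60 + (½ + 9*√6/4)) = √(-119/2 + 9*√6/4) ≈ 7.3477*I)
(s(11) + ((20 - 38) - 6))*q = ((-5 - 2*11) + ((20 - 38) - 6))*(√(-238 + 9*√6)/2) = ((-5 - 22) + (-18 - 6))*(√(-238 + 9*√6)/2) = (-27 - 24)*(√(-238 + 9*√6)/2) = -51*√(-238 + 9*√6)/2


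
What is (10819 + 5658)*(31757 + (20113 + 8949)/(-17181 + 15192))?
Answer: 1040285462447/1989 ≈ 5.2302e+8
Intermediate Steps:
(10819 + 5658)*(31757 + (20113 + 8949)/(-17181 + 15192)) = 16477*(31757 + 29062/(-1989)) = 16477*(31757 + 29062*(-1/1989)) = 16477*(31757 - 29062/1989) = 16477*(63135611/1989) = 1040285462447/1989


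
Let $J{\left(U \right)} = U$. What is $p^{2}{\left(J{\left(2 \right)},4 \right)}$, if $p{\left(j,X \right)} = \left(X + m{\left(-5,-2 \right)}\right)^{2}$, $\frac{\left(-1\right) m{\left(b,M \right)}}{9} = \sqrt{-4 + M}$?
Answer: $189796 + 67680 i \sqrt{6} \approx 1.898 \cdot 10^{5} + 1.6578 \cdot 10^{5} i$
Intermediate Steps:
$m{\left(b,M \right)} = - 9 \sqrt{-4 + M}$
$p{\left(j,X \right)} = \left(X - 9 i \sqrt{6}\right)^{2}$ ($p{\left(j,X \right)} = \left(X - 9 \sqrt{-4 - 2}\right)^{2} = \left(X - 9 \sqrt{-6}\right)^{2} = \left(X - 9 i \sqrt{6}\right)^{2}$)
$p^{2}{\left(J{\left(2 \right)},4 \right)} = \left(\left(4 - 9 i \sqrt{6}\right)^{2}\right)^{2} = \left(4 - 9 i \sqrt{6}\right)^{4}$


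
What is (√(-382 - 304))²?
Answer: -686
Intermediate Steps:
(√(-382 - 304))² = (√(-686))² = (7*I*√14)² = -686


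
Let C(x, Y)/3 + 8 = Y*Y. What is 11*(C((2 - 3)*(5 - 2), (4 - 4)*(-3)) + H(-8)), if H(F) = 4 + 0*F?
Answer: -220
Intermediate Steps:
C(x, Y) = -24 + 3*Y**2 (C(x, Y) = -24 + 3*(Y*Y) = -24 + 3*Y**2)
H(F) = 4 (H(F) = 4 + 0 = 4)
11*(C((2 - 3)*(5 - 2), (4 - 4)*(-3)) + H(-8)) = 11*((-24 + 3*((4 - 4)*(-3))**2) + 4) = 11*((-24 + 3*(0*(-3))**2) + 4) = 11*((-24 + 3*0**2) + 4) = 11*((-24 + 3*0) + 4) = 11*((-24 + 0) + 4) = 11*(-24 + 4) = 11*(-20) = -220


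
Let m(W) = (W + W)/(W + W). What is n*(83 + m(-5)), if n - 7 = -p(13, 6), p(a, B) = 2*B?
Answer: -420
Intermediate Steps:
n = -5 (n = 7 - 2*6 = 7 - 1*12 = 7 - 12 = -5)
m(W) = 1 (m(W) = (2*W)/((2*W)) = (2*W)*(1/(2*W)) = 1)
n*(83 + m(-5)) = -5*(83 + 1) = -5*84 = -420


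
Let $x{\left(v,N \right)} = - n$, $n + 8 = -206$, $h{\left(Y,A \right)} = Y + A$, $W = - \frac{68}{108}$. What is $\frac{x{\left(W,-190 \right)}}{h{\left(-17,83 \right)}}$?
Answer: $\frac{107}{33} \approx 3.2424$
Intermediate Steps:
$W = - \frac{17}{27}$ ($W = \left(-68\right) \frac{1}{108} = - \frac{17}{27} \approx -0.62963$)
$h{\left(Y,A \right)} = A + Y$
$n = -214$ ($n = -8 - 206 = -214$)
$x{\left(v,N \right)} = 214$ ($x{\left(v,N \right)} = \left(-1\right) \left(-214\right) = 214$)
$\frac{x{\left(W,-190 \right)}}{h{\left(-17,83 \right)}} = \frac{214}{83 - 17} = \frac{214}{66} = 214 \cdot \frac{1}{66} = \frac{107}{33}$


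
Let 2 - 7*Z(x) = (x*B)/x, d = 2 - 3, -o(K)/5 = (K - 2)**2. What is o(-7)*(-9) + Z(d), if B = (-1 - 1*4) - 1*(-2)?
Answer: 25520/7 ≈ 3645.7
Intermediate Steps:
o(K) = -5*(-2 + K)**2 (o(K) = -5*(K - 2)**2 = -5*(-2 + K)**2)
d = -1
B = -3 (B = (-1 - 4) + 2 = -5 + 2 = -3)
Z(x) = 5/7 (Z(x) = 2/7 - x*(-3)/(7*x) = 2/7 - (-3*x)/(7*x) = 2/7 - 1/7*(-3) = 2/7 + 3/7 = 5/7)
o(-7)*(-9) + Z(d) = -5*(-2 - 7)**2*(-9) + 5/7 = -5*(-9)**2*(-9) + 5/7 = -5*81*(-9) + 5/7 = -405*(-9) + 5/7 = 3645 + 5/7 = 25520/7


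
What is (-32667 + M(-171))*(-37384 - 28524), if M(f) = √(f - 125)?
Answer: 2153016636 - 131816*I*√74 ≈ 2.153e+9 - 1.1339e+6*I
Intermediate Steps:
M(f) = √(-125 + f)
(-32667 + M(-171))*(-37384 - 28524) = (-32667 + √(-125 - 171))*(-37384 - 28524) = (-32667 + √(-296))*(-65908) = (-32667 + 2*I*√74)*(-65908) = 2153016636 - 131816*I*√74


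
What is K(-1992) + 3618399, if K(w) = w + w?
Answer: 3614415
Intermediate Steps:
K(w) = 2*w
K(-1992) + 3618399 = 2*(-1992) + 3618399 = -3984 + 3618399 = 3614415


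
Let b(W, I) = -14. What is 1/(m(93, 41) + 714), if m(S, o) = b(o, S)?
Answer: 1/700 ≈ 0.0014286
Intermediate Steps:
m(S, o) = -14
1/(m(93, 41) + 714) = 1/(-14 + 714) = 1/700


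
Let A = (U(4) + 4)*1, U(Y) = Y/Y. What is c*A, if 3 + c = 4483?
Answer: 22400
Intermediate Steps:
U(Y) = 1
A = 5 (A = (1 + 4)*1 = 5*1 = 5)
c = 4480 (c = -3 + 4483 = 4480)
c*A = 4480*5 = 22400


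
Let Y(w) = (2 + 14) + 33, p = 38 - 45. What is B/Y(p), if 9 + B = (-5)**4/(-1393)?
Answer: -13162/68257 ≈ -0.19283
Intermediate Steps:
p = -7
Y(w) = 49 (Y(w) = 16 + 33 = 49)
B = -13162/1393 (B = -9 + (-5)**4/(-1393) = -9 + 625*(-1/1393) = -9 - 625/1393 = -13162/1393 ≈ -9.4487)
B/Y(p) = -13162/1393/49 = -13162/1393*1/49 = -13162/68257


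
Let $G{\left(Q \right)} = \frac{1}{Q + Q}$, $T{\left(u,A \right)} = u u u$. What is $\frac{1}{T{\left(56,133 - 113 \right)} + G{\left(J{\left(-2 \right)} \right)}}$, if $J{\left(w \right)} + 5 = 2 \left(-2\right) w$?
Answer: $\frac{6}{1053697} \approx 5.6942 \cdot 10^{-6}$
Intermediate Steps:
$J{\left(w \right)} = -5 - 4 w$ ($J{\left(w \right)} = -5 + 2 \left(-2\right) w = -5 - 4 w$)
$T{\left(u,A \right)} = u^{3}$ ($T{\left(u,A \right)} = u^{2} u = u^{3}$)
$G{\left(Q \right)} = \frac{1}{2 Q}$
$\frac{1}{T{\left(56,133 - 113 \right)} + G{\left(J{\left(-2 \right)} \right)}} = \frac{1}{56^{3} + \frac{1}{2 \left(-5 - -8\right)}} = \frac{1}{175616 + \frac{1}{2 \left(-5 + 8\right)}} = \frac{1}{175616 + \frac{1}{2 \cdot 3}} = \frac{1}{175616 + \frac{1}{2} \cdot \frac{1}{3}} = \frac{1}{175616 + \frac{1}{6}} = \frac{1}{\frac{1053697}{6}} = \frac{6}{1053697}$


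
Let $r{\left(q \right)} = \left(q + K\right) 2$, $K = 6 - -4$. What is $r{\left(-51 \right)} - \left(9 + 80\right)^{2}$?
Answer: $-8003$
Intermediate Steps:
$K = 10$ ($K = 6 + 4 = 10$)
$r{\left(q \right)} = 20 + 2 q$ ($r{\left(q \right)} = \left(q + 10\right) 2 = \left(10 + q\right) 2 = 20 + 2 q$)
$r{\left(-51 \right)} - \left(9 + 80\right)^{2} = \left(20 + 2 \left(-51\right)\right) - \left(9 + 80\right)^{2} = \left(20 - 102\right) - 89^{2} = -82 - 7921 = -8003$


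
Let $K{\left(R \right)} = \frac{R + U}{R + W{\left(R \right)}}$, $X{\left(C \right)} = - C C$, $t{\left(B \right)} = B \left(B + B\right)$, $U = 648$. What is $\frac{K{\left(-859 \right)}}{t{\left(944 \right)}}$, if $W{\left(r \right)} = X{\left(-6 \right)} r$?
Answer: $- \frac{211}{53584007680} \approx -3.9377 \cdot 10^{-9}$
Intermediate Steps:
$t{\left(B \right)} = 2 B^{2}$ ($t{\left(B \right)} = B 2 B = 2 B^{2}$)
$X{\left(C \right)} = - C^{2}$
$W{\left(r \right)} = - 36 r$ ($W{\left(r \right)} = - \left(-6\right)^{2} r = \left(-1\right) 36 r = - 36 r$)
$K{\left(R \right)} = - \frac{648 + R}{35 R}$ ($K{\left(R \right)} = \frac{R + 648}{R - 36 R} = \frac{648 + R}{\left(-35\right) R} = \left(648 + R\right) \left(- \frac{1}{35 R}\right) = - \frac{648 + R}{35 R}$)
$\frac{K{\left(-859 \right)}}{t{\left(944 \right)}} = \frac{\frac{1}{35} \frac{1}{-859} \left(-648 - -859\right)}{2 \cdot 944^{2}} = \frac{\frac{1}{35} \left(- \frac{1}{859}\right) \left(-648 + 859\right)}{2 \cdot 891136} = \frac{\frac{1}{35} \left(- \frac{1}{859}\right) 211}{1782272} = \left(- \frac{211}{30065}\right) \frac{1}{1782272} = - \frac{211}{53584007680}$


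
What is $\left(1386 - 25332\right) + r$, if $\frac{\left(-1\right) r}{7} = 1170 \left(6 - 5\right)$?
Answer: $-32136$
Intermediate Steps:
$r = -8190$ ($r = - 7 \cdot 1170 \left(6 - 5\right) = - 7 \cdot 1170 \cdot 1 = \left(-7\right) 1170 = -8190$)
$\left(1386 - 25332\right) + r = \left(1386 - 25332\right) - 8190 = -23946 - 8190 = -32136$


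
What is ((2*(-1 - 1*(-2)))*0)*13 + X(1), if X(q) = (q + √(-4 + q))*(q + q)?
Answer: 2 + 2*I*√3 ≈ 2.0 + 3.4641*I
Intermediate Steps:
X(q) = 2*q*(q + √(-4 + q)) (X(q) = (q + √(-4 + q))*(2*q) = 2*q*(q + √(-4 + q)))
((2*(-1 - 1*(-2)))*0)*13 + X(1) = ((2*(-1 - 1*(-2)))*0)*13 + 2*1*(1 + √(-4 + 1)) = ((2*(-1 + 2))*0)*13 + 2*1*(1 + √(-3)) = ((2*1)*0)*13 + 2*1*(1 + I*√3) = (2*0)*13 + (2 + 2*I*√3) = 0*13 + (2 + 2*I*√3) = 0 + (2 + 2*I*√3) = 2 + 2*I*√3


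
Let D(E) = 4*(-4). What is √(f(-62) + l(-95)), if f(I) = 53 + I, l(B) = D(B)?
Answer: 5*I ≈ 5.0*I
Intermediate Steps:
D(E) = -16
l(B) = -16
√(f(-62) + l(-95)) = √((53 - 62) - 16) = √(-9 - 16) = √(-25) = 5*I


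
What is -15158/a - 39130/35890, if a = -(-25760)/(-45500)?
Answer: 8839975079/330188 ≈ 26773.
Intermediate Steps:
a = -184/325 (a = -(-25760)*(-1)/45500 = -1*184/325 = -184/325 ≈ -0.56615)
-15158/a - 39130/35890 = -15158/(-184/325) - 39130/35890 = -15158*(-325/184) - 39130*1/35890 = 2463175/92 - 3913/3589 = 8839975079/330188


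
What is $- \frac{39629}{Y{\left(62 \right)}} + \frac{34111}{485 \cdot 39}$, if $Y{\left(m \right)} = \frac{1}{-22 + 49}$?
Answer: $- \frac{20238694334}{18915} \approx -1.07 \cdot 10^{6}$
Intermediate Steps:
$Y{\left(m \right)} = \frac{1}{27}$
$- \frac{39629}{Y{\left(62 \right)}} + \frac{34111}{485 \cdot 39} = - 39629 \frac{1}{\frac{1}{27}} + \frac{34111}{485 \cdot 39} = \left(-39629\right) 27 + \frac{34111}{18915} = -1069983 + 34111 \cdot \frac{1}{18915} = -1069983 + \frac{34111}{18915} = - \frac{20238694334}{18915}$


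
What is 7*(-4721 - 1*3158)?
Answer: -55153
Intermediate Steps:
7*(-4721 - 1*3158) = 7*(-4721 - 3158) = 7*(-7879) = -55153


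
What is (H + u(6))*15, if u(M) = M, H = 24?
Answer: 450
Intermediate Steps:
(H + u(6))*15 = (24 + 6)*15 = 30*15 = 450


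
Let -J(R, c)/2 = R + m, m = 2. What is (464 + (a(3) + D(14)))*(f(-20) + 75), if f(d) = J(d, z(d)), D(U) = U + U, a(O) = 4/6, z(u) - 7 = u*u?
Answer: 54686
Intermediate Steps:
z(u) = 7 + u² (z(u) = 7 + u*u = 7 + u²)
a(O) = ⅔ (a(O) = 4*(⅙) = ⅔)
D(U) = 2*U
J(R, c) = -4 - 2*R (J(R, c) = -2*(R + 2) = -2*(2 + R) = -4 - 2*R)
f(d) = -4 - 2*d
(464 + (a(3) + D(14)))*(f(-20) + 75) = (464 + (⅔ + 2*14))*((-4 - 2*(-20)) + 75) = (464 + (⅔ + 28))*((-4 + 40) + 75) = (464 + 86/3)*(36 + 75) = (1478/3)*111 = 54686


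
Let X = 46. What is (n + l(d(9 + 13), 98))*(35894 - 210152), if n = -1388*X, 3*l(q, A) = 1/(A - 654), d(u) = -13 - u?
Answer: 3093034918995/278 ≈ 1.1126e+10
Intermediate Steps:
l(q, A) = 1/(3*(-654 + A)) (l(q, A) = 1/(3*(A - 654)) = 1/(3*(-654 + A)))
n = -63848 (n = -1388*46 = -63848)
(n + l(d(9 + 13), 98))*(35894 - 210152) = (-63848 + 1/(3*(-654 + 98)))*(35894 - 210152) = (-63848 + (⅓)/(-556))*(-174258) = (-63848 + (⅓)*(-1/556))*(-174258) = (-63848 - 1/1668)*(-174258) = -106498465/1668*(-174258) = 3093034918995/278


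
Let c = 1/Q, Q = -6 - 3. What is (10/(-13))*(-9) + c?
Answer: 797/117 ≈ 6.8120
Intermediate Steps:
Q = -9
c = -⅑ (c = 1/(-9) = -⅑ ≈ -0.11111)
(10/(-13))*(-9) + c = (10/(-13))*(-9) - ⅑ = (10*(-1/13))*(-9) - ⅑ = -10/13*(-9) - ⅑ = 90/13 - ⅑ = 797/117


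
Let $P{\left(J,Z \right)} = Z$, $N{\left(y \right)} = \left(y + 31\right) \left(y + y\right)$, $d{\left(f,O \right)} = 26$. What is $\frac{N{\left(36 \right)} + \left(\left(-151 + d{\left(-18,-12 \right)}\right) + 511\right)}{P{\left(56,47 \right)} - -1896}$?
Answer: $\frac{5210}{1943} \approx 2.6814$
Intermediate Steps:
$N{\left(y \right)} = 2 y \left(31 + y\right)$ ($N{\left(y \right)} = \left(31 + y\right) 2 y = 2 y \left(31 + y\right)$)
$\frac{N{\left(36 \right)} + \left(\left(-151 + d{\left(-18,-12 \right)}\right) + 511\right)}{P{\left(56,47 \right)} - -1896} = \frac{2 \cdot 36 \left(31 + 36\right) + \left(\left(-151 + 26\right) + 511\right)}{47 - -1896} = \frac{2 \cdot 36 \cdot 67 + \left(-125 + 511\right)}{47 + 1896} = \frac{4824 + 386}{1943} = 5210 \cdot \frac{1}{1943} = \frac{5210}{1943}$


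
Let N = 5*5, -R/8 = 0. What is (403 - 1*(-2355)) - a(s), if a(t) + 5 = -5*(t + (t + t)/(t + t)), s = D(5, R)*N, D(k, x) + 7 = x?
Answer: 1893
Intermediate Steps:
R = 0 (R = -8*0 = 0)
D(k, x) = -7 + x
N = 25
s = -175 (s = (-7 + 0)*25 = -7*25 = -175)
a(t) = -10 - 5*t (a(t) = -5 - 5*(t + (t + t)/(t + t)) = -5 - 5*(t + (2*t)/((2*t))) = -5 - 5*(t + (2*t)*(1/(2*t))) = -5 - 5*(t + 1) = -5 - 5*(1 + t) = -5 + (-5 - 5*t) = -10 - 5*t)
(403 - 1*(-2355)) - a(s) = (403 - 1*(-2355)) - (-10 - 5*(-175)) = (403 + 2355) - (-10 + 875) = 2758 - 1*865 = 2758 - 865 = 1893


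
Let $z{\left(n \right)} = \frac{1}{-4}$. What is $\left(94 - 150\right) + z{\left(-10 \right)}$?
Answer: $- \frac{225}{4} \approx -56.25$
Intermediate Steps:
$z{\left(n \right)} = - \frac{1}{4}$
$\left(94 - 150\right) + z{\left(-10 \right)} = \left(94 - 150\right) - \frac{1}{4} = -56 - \frac{1}{4} = - \frac{225}{4}$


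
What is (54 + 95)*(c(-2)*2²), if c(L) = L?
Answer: -1192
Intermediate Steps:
(54 + 95)*(c(-2)*2²) = (54 + 95)*(-2*2²) = 149*(-2*4) = 149*(-8) = -1192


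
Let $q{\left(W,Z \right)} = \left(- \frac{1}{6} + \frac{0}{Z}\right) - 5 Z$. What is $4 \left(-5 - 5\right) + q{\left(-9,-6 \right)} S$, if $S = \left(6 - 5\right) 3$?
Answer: $\frac{99}{2} \approx 49.5$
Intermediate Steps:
$S = 3$ ($S = 1 \cdot 3 = 3$)
$q{\left(W,Z \right)} = - \frac{1}{6} - 5 Z$ ($q{\left(W,Z \right)} = \left(\left(-1\right) \frac{1}{6} + 0\right) - 5 Z = \left(- \frac{1}{6} + 0\right) - 5 Z = - \frac{1}{6} - 5 Z$)
$4 \left(-5 - 5\right) + q{\left(-9,-6 \right)} S = 4 \left(-5 - 5\right) + \left(- \frac{1}{6} - -30\right) 3 = 4 \left(-10\right) + \left(- \frac{1}{6} + 30\right) 3 = -40 + \frac{179}{6} \cdot 3 = -40 + \frac{179}{2} = \frac{99}{2}$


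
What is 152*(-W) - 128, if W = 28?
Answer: -4384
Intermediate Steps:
152*(-W) - 128 = 152*(-1*28) - 128 = 152*(-28) - 128 = -4256 - 128 = -4384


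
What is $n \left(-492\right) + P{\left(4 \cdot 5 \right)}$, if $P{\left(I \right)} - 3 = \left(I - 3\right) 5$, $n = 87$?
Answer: $-42716$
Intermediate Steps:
$P{\left(I \right)} = -12 + 5 I$ ($P{\left(I \right)} = 3 + \left(I - 3\right) 5 = 3 + \left(-3 + I\right) 5 = 3 + \left(-15 + 5 I\right) = -12 + 5 I$)
$n \left(-492\right) + P{\left(4 \cdot 5 \right)} = 87 \left(-492\right) - \left(12 - 5 \cdot 4 \cdot 5\right) = -42804 + \left(-12 + 5 \cdot 20\right) = -42804 + \left(-12 + 100\right) = -42804 + 88 = -42716$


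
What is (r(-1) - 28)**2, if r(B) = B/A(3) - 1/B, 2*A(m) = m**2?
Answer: 60025/81 ≈ 741.05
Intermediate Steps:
A(m) = m**2/2
r(B) = -1/B + 2*B/9 (r(B) = B/(((1/2)*3**2)) - 1/B = B/(((1/2)*9)) - 1/B = B/(9/2) - 1/B = B*(2/9) - 1/B = 2*B/9 - 1/B = -1/B + 2*B/9)
(r(-1) - 28)**2 = ((-1/(-1) + (2/9)*(-1)) - 28)**2 = ((-1*(-1) - 2/9) - 28)**2 = ((1 - 2/9) - 28)**2 = (7/9 - 28)**2 = (-245/9)**2 = 60025/81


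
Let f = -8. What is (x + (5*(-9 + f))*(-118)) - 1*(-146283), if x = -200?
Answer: 156113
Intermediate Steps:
(x + (5*(-9 + f))*(-118)) - 1*(-146283) = (-200 + (5*(-9 - 8))*(-118)) - 1*(-146283) = (-200 + (5*(-17))*(-118)) + 146283 = (-200 - 85*(-118)) + 146283 = (-200 + 10030) + 146283 = 9830 + 146283 = 156113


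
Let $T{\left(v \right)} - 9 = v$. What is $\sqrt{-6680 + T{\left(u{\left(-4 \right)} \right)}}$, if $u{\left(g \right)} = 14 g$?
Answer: $31 i \sqrt{7} \approx 82.018 i$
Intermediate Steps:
$T{\left(v \right)} = 9 + v$
$\sqrt{-6680 + T{\left(u{\left(-4 \right)} \right)}} = \sqrt{-6680 + \left(9 + 14 \left(-4\right)\right)} = \sqrt{-6680 + \left(9 - 56\right)} = \sqrt{-6680 - 47} = \sqrt{-6727} = 31 i \sqrt{7}$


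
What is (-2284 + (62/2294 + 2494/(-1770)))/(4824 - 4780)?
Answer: -37417417/720390 ≈ -51.940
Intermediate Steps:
(-2284 + (62/2294 + 2494/(-1770)))/(4824 - 4780) = (-2284 + (62*(1/2294) + 2494*(-1/1770)))/44 = (-2284 + (1/37 - 1247/885))*(1/44) = (-2284 - 45254/32745)*(1/44) = -74834834/32745*1/44 = -37417417/720390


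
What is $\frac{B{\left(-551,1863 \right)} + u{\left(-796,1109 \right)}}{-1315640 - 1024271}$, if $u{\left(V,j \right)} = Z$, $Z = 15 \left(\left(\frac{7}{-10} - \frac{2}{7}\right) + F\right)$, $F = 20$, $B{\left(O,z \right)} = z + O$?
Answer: $- \frac{22361}{32758754} \approx -0.0006826$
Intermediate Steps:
$B{\left(O,z \right)} = O + z$
$Z = \frac{3993}{14}$ ($Z = 15 \left(\left(\frac{7}{-10} - \frac{2}{7}\right) + 20\right) = 15 \left(\left(7 \left(- \frac{1}{10}\right) - \frac{2}{7}\right) + 20\right) = 15 \left(\left(- \frac{7}{10} - \frac{2}{7}\right) + 20\right) = 15 \left(- \frac{69}{70} + 20\right) = 15 \cdot \frac{1331}{70} = \frac{3993}{14} \approx 285.21$)
$u{\left(V,j \right)} = \frac{3993}{14}$
$\frac{B{\left(-551,1863 \right)} + u{\left(-796,1109 \right)}}{-1315640 - 1024271} = \frac{\left(-551 + 1863\right) + \frac{3993}{14}}{-1315640 - 1024271} = \frac{1312 + \frac{3993}{14}}{-2339911} = \frac{22361}{14} \left(- \frac{1}{2339911}\right) = - \frac{22361}{32758754}$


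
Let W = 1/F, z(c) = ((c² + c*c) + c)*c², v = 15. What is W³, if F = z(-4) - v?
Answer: 1/81182737 ≈ 1.2318e-8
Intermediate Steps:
z(c) = c²*(c + 2*c²) (z(c) = ((c² + c²) + c)*c² = (2*c² + c)*c² = (c + 2*c²)*c² = c²*(c + 2*c²))
F = 433 (F = (-4)³*(1 + 2*(-4)) - 1*15 = -64*(1 - 8) - 15 = -64*(-7) - 15 = 448 - 15 = 433)
W = 1/433 ≈ 0.0023095
W³ = (1/433)³ = 1/81182737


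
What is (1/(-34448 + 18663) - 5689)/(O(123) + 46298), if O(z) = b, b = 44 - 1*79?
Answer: -29933622/243420485 ≈ -0.12297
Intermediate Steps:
b = -35 (b = 44 - 79 = -35)
O(z) = -35
(1/(-34448 + 18663) - 5689)/(O(123) + 46298) = (1/(-34448 + 18663) - 5689)/(-35 + 46298) = (1/(-15785) - 5689)/46263 = (-1/15785 - 5689)*(1/46263) = -89800866/15785*1/46263 = -29933622/243420485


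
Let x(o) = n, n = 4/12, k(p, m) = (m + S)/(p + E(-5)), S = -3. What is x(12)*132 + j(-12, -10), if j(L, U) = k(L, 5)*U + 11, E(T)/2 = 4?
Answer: 60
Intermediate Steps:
E(T) = 8 (E(T) = 2*4 = 8)
k(p, m) = (-3 + m)/(8 + p) (k(p, m) = (m - 3)/(p + 8) = (-3 + m)/(8 + p))
j(L, U) = 11 + 2*U/(8 + L) (j(L, U) = ((-3 + 5)/(8 + L))*U + 11 = (2/(8 + L))*U + 11 = 2*U/(8 + L) + 11 = 11 + 2*U/(8 + L))
n = ⅓ (n = 4*(1/12) = ⅓ ≈ 0.33333)
x(o) = ⅓
x(12)*132 + j(-12, -10) = (⅓)*132 + (88 + 2*(-10) + 11*(-12))/(8 - 12) = 44 + (88 - 20 - 132)/(-4) = 44 - ¼*(-64) = 44 + 16 = 60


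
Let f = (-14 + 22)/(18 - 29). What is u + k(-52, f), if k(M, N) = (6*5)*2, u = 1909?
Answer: 1969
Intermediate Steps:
f = -8/11 (f = 8/(-11) = 8*(-1/11) = -8/11 ≈ -0.72727)
k(M, N) = 60 (k(M, N) = 30*2 = 60)
u + k(-52, f) = 1909 + 60 = 1969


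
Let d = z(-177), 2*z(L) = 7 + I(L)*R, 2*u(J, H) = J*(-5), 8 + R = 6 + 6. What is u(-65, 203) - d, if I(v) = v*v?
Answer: -62499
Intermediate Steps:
R = 4 (R = -8 + (6 + 6) = -8 + 12 = 4)
u(J, H) = -5*J/2 (u(J, H) = (J*(-5))/2 = (-5*J)/2 = -5*J/2)
I(v) = v²
z(L) = 7/2 + 2*L² (z(L) = (7 + L²*4)/2 = (7 + 4*L²)/2 = 7/2 + 2*L²)
d = 125323/2 (d = 7/2 + 2*(-177)² = 7/2 + 2*31329 = 7/2 + 62658 = 125323/2 ≈ 62662.)
u(-65, 203) - d = -5/2*(-65) - 1*125323/2 = 325/2 - 125323/2 = -62499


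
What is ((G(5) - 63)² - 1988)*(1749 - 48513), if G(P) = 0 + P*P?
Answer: 25439616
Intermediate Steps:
G(P) = P² (G(P) = 0 + P² = P²)
((G(5) - 63)² - 1988)*(1749 - 48513) = ((5² - 63)² - 1988)*(1749 - 48513) = ((25 - 63)² - 1988)*(-46764) = ((-38)² - 1988)*(-46764) = (1444 - 1988)*(-46764) = -544*(-46764) = 25439616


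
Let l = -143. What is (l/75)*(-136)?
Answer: 19448/75 ≈ 259.31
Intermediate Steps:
(l/75)*(-136) = -143/75*(-136) = 19448/75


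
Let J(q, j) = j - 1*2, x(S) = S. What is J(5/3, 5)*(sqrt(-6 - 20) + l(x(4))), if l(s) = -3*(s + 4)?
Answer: -72 + 3*I*sqrt(26) ≈ -72.0 + 15.297*I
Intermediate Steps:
l(s) = -12 - 3*s (l(s) = -3*(4 + s) = -12 - 3*s)
J(q, j) = -2 + j (J(q, j) = j - 2 = -2 + j)
J(5/3, 5)*(sqrt(-6 - 20) + l(x(4))) = (-2 + 5)*(sqrt(-6 - 20) + (-12 - 3*4)) = 3*(sqrt(-26) + (-12 - 12)) = 3*(I*sqrt(26) - 24) = 3*(-24 + I*sqrt(26)) = -72 + 3*I*sqrt(26)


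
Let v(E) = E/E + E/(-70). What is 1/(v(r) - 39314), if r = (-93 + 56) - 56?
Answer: -70/2751817 ≈ -2.5438e-5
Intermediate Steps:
r = -93 (r = -37 - 56 = -93)
v(E) = 1 - E/70 (v(E) = 1 + E*(-1/70) = 1 - E/70)
1/(v(r) - 39314) = 1/((1 - 1/70*(-93)) - 39314) = 1/((1 + 93/70) - 39314) = 1/(163/70 - 39314) = 1/(-2751817/70) = -70/2751817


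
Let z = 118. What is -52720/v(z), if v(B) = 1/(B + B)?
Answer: -12441920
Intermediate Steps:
v(B) = 1/(2*B)
-52720/v(z) = -52720/((½)/118) = -52720/((½)*(1/118)) = -52720/1/236 = -52720*236 = -12441920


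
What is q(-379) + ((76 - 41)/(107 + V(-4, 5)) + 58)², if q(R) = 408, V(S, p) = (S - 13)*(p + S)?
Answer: 1236793/324 ≈ 3817.3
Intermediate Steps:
V(S, p) = (-13 + S)*(S + p)
q(-379) + ((76 - 41)/(107 + V(-4, 5)) + 58)² = 408 + ((76 - 41)/(107 + ((-4)² - 13*(-4) - 13*5 - 4*5)) + 58)² = 408 + (35/(107 + (16 + 52 - 65 - 20)) + 58)² = 408 + (35/(107 - 17) + 58)² = 408 + (35/90 + 58)² = 408 + (35*(1/90) + 58)² = 408 + (7/18 + 58)² = 408 + (1051/18)² = 408 + 1104601/324 = 1236793/324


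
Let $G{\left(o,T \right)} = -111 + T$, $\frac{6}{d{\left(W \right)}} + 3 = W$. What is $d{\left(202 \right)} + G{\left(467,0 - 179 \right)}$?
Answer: $- \frac{57704}{199} \approx -289.97$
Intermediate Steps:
$d{\left(W \right)} = \frac{6}{-3 + W}$
$d{\left(202 \right)} + G{\left(467,0 - 179 \right)} = \frac{6}{-3 + 202} + \left(-111 + \left(0 - 179\right)\right) = \frac{6}{199} + \left(-111 + \left(0 - 179\right)\right) = 6 \cdot \frac{1}{199} - 290 = \frac{6}{199} - 290 = - \frac{57704}{199}$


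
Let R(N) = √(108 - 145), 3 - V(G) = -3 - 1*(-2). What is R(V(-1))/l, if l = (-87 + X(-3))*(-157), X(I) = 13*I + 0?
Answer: I*√37/19782 ≈ 0.00030749*I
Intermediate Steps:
V(G) = 4 (V(G) = 3 - (-3 - 1*(-2)) = 3 - (-3 + 2) = 3 - 1*(-1) = 3 + 1 = 4)
X(I) = 13*I
R(N) = I*√37 (R(N) = √(-37) = I*√37)
l = 19782 (l = (-87 + 13*(-3))*(-157) = (-87 - 39)*(-157) = -126*(-157) = 19782)
R(V(-1))/l = (I*√37)/19782 = (I*√37)*(1/19782) = I*√37/19782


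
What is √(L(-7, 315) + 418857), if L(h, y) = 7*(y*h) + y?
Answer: √403737 ≈ 635.40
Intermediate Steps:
L(h, y) = y + 7*h*y (L(h, y) = 7*(h*y) + y = 7*h*y + y = y + 7*h*y)
√(L(-7, 315) + 418857) = √(315*(1 + 7*(-7)) + 418857) = √(315*(1 - 49) + 418857) = √(315*(-48) + 418857) = √(-15120 + 418857) = √403737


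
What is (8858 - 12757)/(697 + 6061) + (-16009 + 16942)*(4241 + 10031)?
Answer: 89988010309/6758 ≈ 1.3316e+7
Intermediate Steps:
(8858 - 12757)/(697 + 6061) + (-16009 + 16942)*(4241 + 10031) = -3899/6758 + 933*14272 = -3899*1/6758 + 13315776 = -3899/6758 + 13315776 = 89988010309/6758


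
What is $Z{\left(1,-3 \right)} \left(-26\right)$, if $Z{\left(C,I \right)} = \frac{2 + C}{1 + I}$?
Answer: $39$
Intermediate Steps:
$Z{\left(C,I \right)} = \frac{2 + C}{1 + I}$
$Z{\left(1,-3 \right)} \left(-26\right) = \frac{2 + 1}{1 - 3} \left(-26\right) = \frac{1}{-2} \cdot 3 \left(-26\right) = \left(- \frac{1}{2}\right) 3 \left(-26\right) = \left(- \frac{3}{2}\right) \left(-26\right) = 39$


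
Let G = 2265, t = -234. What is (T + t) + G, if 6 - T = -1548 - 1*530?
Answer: 4115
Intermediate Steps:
T = 2084 (T = 6 - (-1548 - 1*530) = 6 - (-1548 - 530) = 6 - 1*(-2078) = 6 + 2078 = 2084)
(T + t) + G = (2084 - 234) + 2265 = 1850 + 2265 = 4115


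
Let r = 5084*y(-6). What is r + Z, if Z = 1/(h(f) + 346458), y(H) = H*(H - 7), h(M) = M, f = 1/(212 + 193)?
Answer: 55642388587437/140315491 ≈ 3.9655e+5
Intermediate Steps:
f = 1/405 ≈ 0.0024691
y(H) = H*(-7 + H)
Z = 405/140315491 (Z = 1/(1/405 + 346458) = 1/(140315491/405) = 405/140315491 ≈ 2.8864e-6)
r = 396552 (r = 5084*(-6*(-7 - 6)) = 5084*(-6*(-13)) = 5084*78 = 396552)
r + Z = 396552 + 405/140315491 = 55642388587437/140315491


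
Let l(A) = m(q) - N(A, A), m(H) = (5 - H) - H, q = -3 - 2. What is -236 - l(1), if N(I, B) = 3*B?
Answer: -248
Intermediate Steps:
q = -5
m(H) = 5 - 2*H
l(A) = 15 - 3*A (l(A) = (5 - 2*(-5)) - 3*A = (5 + 10) - 3*A = 15 - 3*A)
-236 - l(1) = -236 - (15 - 3*1) = -236 - (15 - 3) = -236 - 1*12 = -236 - 12 = -248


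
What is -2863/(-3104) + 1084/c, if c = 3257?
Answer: 12689527/10109728 ≈ 1.2552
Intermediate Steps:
-2863/(-3104) + 1084/c = -2863/(-3104) + 1084/3257 = -2863*(-1/3104) + 1084*(1/3257) = 2863/3104 + 1084/3257 = 12689527/10109728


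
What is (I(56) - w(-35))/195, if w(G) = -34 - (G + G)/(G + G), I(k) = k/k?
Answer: 12/65 ≈ 0.18462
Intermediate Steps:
I(k) = 1
w(G) = -35 (w(G) = -34 - 2*G/(2*G) = -34 - 2*G*1/(2*G) = -34 - 1*1 = -34 - 1 = -35)
(I(56) - w(-35))/195 = (1 - 1*(-35))/195 = (1 + 35)*(1/195) = 36*(1/195) = 12/65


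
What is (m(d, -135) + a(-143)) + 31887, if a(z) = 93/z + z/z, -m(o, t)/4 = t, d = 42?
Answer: 4637111/143 ≈ 32427.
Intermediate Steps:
m(o, t) = -4*t
a(z) = 1 + 93/z (a(z) = 93/z + 1 = 1 + 93/z)
(m(d, -135) + a(-143)) + 31887 = (-4*(-135) + (93 - 143)/(-143)) + 31887 = (540 - 1/143*(-50)) + 31887 = (540 + 50/143) + 31887 = 77270/143 + 31887 = 4637111/143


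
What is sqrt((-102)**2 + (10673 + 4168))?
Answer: 3*sqrt(2805) ≈ 158.89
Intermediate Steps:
sqrt((-102)**2 + (10673 + 4168)) = sqrt(10404 + 14841) = sqrt(25245) = 3*sqrt(2805)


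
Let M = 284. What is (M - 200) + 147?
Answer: 231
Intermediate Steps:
(M - 200) + 147 = (284 - 200) + 147 = 84 + 147 = 231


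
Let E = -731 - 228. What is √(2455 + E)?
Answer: 2*√374 ≈ 38.678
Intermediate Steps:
E = -959
√(2455 + E) = √(2455 - 959) = √1496 = 2*√374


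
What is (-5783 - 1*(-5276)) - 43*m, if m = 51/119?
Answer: -3678/7 ≈ -525.43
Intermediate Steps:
m = 3/7 (m = 51*(1/119) = 3/7 ≈ 0.42857)
(-5783 - 1*(-5276)) - 43*m = (-5783 - 1*(-5276)) - 43*3/7 = (-5783 + 5276) - 129/7 = -507 - 129/7 = -3678/7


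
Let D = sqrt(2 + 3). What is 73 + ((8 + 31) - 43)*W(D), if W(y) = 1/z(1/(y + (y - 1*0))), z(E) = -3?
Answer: 223/3 ≈ 74.333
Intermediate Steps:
D = sqrt(5) ≈ 2.2361
W(y) = -1/3 (W(y) = 1/(-3) = -1/3)
73 + ((8 + 31) - 43)*W(D) = 73 + ((8 + 31) - 43)*(-1/3) = 73 + (39 - 43)*(-1/3) = 73 - 4*(-1/3) = 73 + 4/3 = 223/3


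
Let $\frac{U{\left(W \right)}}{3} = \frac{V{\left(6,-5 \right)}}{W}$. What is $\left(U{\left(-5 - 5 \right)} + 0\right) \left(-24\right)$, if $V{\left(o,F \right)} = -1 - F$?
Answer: $\frac{144}{5} \approx 28.8$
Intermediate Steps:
$U{\left(W \right)} = \frac{12}{W}$ ($U{\left(W \right)} = 3 \frac{-1 - -5}{W} = 3 \frac{-1 + 5}{W} = 3 \frac{4}{W} = \frac{12}{W}$)
$\left(U{\left(-5 - 5 \right)} + 0\right) \left(-24\right) = \left(\frac{12}{-5 - 5} + 0\right) \left(-24\right) = \left(\frac{12}{-10} + 0\right) \left(-24\right) = \left(12 \left(- \frac{1}{10}\right) + 0\right) \left(-24\right) = \left(- \frac{6}{5} + 0\right) \left(-24\right) = \left(- \frac{6}{5}\right) \left(-24\right) = \frac{144}{5}$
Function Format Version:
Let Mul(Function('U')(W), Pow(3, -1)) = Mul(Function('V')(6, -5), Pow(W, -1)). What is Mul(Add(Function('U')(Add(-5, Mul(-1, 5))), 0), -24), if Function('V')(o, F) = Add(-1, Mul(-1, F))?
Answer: Rational(144, 5) ≈ 28.800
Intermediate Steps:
Function('U')(W) = Mul(12, Pow(W, -1)) (Function('U')(W) = Mul(3, Mul(Add(-1, Mul(-1, -5)), Pow(W, -1))) = Mul(3, Mul(Add(-1, 5), Pow(W, -1))) = Mul(3, Mul(4, Pow(W, -1))) = Mul(12, Pow(W, -1)))
Mul(Add(Function('U')(Add(-5, Mul(-1, 5))), 0), -24) = Mul(Add(Mul(12, Pow(Add(-5, Mul(-1, 5)), -1)), 0), -24) = Mul(Add(Mul(12, Pow(Add(-5, -5), -1)), 0), -24) = Mul(Add(Mul(12, Pow(-10, -1)), 0), -24) = Mul(Add(Mul(12, Rational(-1, 10)), 0), -24) = Mul(Add(Rational(-6, 5), 0), -24) = Mul(Rational(-6, 5), -24) = Rational(144, 5)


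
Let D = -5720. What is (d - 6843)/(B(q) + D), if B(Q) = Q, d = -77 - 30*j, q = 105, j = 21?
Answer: 1510/1123 ≈ 1.3446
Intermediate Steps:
d = -707 (d = -77 - 30*21 = -77 - 630 = -707)
(d - 6843)/(B(q) + D) = (-707 - 6843)/(105 - 5720) = -7550/(-5615) = -7550*(-1/5615) = 1510/1123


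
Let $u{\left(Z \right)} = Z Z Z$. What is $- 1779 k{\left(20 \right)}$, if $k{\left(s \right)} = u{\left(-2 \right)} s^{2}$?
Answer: $5692800$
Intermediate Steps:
$u{\left(Z \right)} = Z^{3}$ ($u{\left(Z \right)} = Z^{2} Z = Z^{3}$)
$k{\left(s \right)} = - 8 s^{2}$ ($k{\left(s \right)} = \left(-2\right)^{3} s^{2} = - 8 s^{2}$)
$- 1779 k{\left(20 \right)} = - 1779 \left(- 8 \cdot 20^{2}\right) = - 1779 \left(\left(-8\right) 400\right) = \left(-1779\right) \left(-3200\right) = 5692800$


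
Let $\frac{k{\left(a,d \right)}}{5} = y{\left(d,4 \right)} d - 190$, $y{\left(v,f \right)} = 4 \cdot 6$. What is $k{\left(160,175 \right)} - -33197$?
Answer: $53247$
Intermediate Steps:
$y{\left(v,f \right)} = 24$
$k{\left(a,d \right)} = -950 + 120 d$ ($k{\left(a,d \right)} = 5 \left(24 d - 190\right) = 5 \left(-190 + 24 d\right) = -950 + 120 d$)
$k{\left(160,175 \right)} - -33197 = \left(-950 + 120 \cdot 175\right) - -33197 = \left(-950 + 21000\right) + 33197 = 20050 + 33197 = 53247$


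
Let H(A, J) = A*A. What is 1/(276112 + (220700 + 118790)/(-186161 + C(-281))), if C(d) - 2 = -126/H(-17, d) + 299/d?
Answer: 7558954024/2087104128652983 ≈ 3.6217e-6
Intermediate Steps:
H(A, J) = A**2
C(d) = 452/289 + 299/d (C(d) = 2 + (-126/((-17)**2) + 299/d) = 2 + (-126/289 + 299/d) = 452/289 + 299/d)
1/(276112 + (220700 + 118790)/(-186161 + C(-281))) = 1/(276112 + (220700 + 118790)/(-186161 + (452/289 + 299/(-281)))) = 1/(276112 + 339490/(-186161 + (452/289 + 299*(-1/281)))) = 1/(276112 + 339490/(-186161 + (452/289 - 299/281))) = 1/(276112 + 339490/(-186161 + 40601/81209)) = 1/(276112 + 339490/(-15117908048/81209)) = 1/(276112 + 339490*(-81209/15117908048)) = 1/(276112 - 13784821705/7558954024) = 1/(2087104128652983/7558954024) = 7558954024/2087104128652983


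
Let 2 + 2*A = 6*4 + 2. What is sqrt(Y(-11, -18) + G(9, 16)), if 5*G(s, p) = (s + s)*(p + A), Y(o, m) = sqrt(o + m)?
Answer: sqrt(2520 + 25*I*sqrt(29))/5 ≈ 10.044 + 0.26809*I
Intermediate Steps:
Y(o, m) = sqrt(m + o)
A = 12 (A = -1 + (6*4 + 2)/2 = -1 + (24 + 2)/2 = -1 + (1/2)*26 = -1 + 13 = 12)
G(s, p) = 2*s*(12 + p)/5 (G(s, p) = ((s + s)*(p + 12))/5 = ((2*s)*(12 + p))/5 = (2*s*(12 + p))/5 = 2*s*(12 + p)/5)
sqrt(Y(-11, -18) + G(9, 16)) = sqrt(sqrt(-18 - 11) + (2/5)*9*(12 + 16)) = sqrt(sqrt(-29) + (2/5)*9*28) = sqrt(I*sqrt(29) + 504/5) = sqrt(504/5 + I*sqrt(29))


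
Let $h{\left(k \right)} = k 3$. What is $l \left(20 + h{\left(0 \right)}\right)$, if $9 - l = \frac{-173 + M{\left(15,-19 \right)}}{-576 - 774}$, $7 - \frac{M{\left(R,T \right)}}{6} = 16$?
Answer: $\frac{23846}{135} \approx 176.64$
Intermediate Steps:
$M{\left(R,T \right)} = -54$ ($M{\left(R,T \right)} = 42 - 96 = -54$)
$h{\left(k \right)} = 3 k$
$l = \frac{11923}{1350}$ ($l = 9 - \frac{-173 - 54}{-576 - 774} = 9 - - \frac{227}{-1350} = 9 - \left(-227\right) \left(- \frac{1}{1350}\right) = 9 - \frac{227}{1350} = \frac{11923}{1350} \approx 8.8318$)
$l \left(20 + h{\left(0 \right)}\right) = \frac{11923 \left(20 + 3 \cdot 0\right)}{1350} = \frac{11923 \left(20 + 0\right)}{1350} = \frac{11923}{1350} \cdot 20 = \frac{23846}{135}$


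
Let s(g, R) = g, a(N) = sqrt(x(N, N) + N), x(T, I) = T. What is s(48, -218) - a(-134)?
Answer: 48 - 2*I*sqrt(67) ≈ 48.0 - 16.371*I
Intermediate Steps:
a(N) = sqrt(2)*sqrt(N) (a(N) = sqrt(N + N) = sqrt(2*N) = sqrt(2)*sqrt(N))
s(48, -218) - a(-134) = 48 - sqrt(2)*sqrt(-134) = 48 - sqrt(2)*I*sqrt(134) = 48 - 2*I*sqrt(67)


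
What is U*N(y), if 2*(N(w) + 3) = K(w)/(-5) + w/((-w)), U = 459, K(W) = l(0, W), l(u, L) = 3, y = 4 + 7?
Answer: -8721/5 ≈ -1744.2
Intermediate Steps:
y = 11
K(W) = 3
N(w) = -19/5 (N(w) = -3 + (3/(-5) + w/((-w)))/2 = -3 + (3*(-1/5) + w*(-1/w))/2 = -3 + (-3/5 - 1)/2 = -3 + (1/2)*(-8/5) = -3 - 4/5 = -19/5)
U*N(y) = 459*(-19/5) = -8721/5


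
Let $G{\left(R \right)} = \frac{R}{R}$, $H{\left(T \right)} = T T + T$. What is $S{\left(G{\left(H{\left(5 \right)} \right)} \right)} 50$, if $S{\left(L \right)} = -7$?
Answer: $-350$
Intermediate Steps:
$H{\left(T \right)} = T + T^{2}$ ($H{\left(T \right)} = T^{2} + T = T + T^{2}$)
$G{\left(R \right)} = 1$
$S{\left(G{\left(H{\left(5 \right)} \right)} \right)} 50 = \left(-7\right) 50 = -350$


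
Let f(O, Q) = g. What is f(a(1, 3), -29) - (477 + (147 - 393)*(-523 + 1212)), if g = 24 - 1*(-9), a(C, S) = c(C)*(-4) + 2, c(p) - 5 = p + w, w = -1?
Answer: 169050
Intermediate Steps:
c(p) = 4 + p (c(p) = 5 + (p - 1) = 5 + (-1 + p) = 4 + p)
a(C, S) = -14 - 4*C (a(C, S) = (4 + C)*(-4) + 2 = (-16 - 4*C) + 2 = -14 - 4*C)
g = 33 (g = 24 + 9 = 33)
f(O, Q) = 33
f(a(1, 3), -29) - (477 + (147 - 393)*(-523 + 1212)) = 33 - (477 + (147 - 393)*(-523 + 1212)) = 33 - (477 - 246*689) = 33 - (477 - 169494) = 33 - 1*(-169017) = 33 + 169017 = 169050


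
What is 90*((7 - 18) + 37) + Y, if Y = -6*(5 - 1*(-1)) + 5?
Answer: 2309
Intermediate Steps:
Y = -31 (Y = -6*(5 + 1) + 5 = -6*6 + 5 = -36 + 5 = -31)
90*((7 - 18) + 37) + Y = 90*((7 - 18) + 37) - 31 = 90*(-11 + 37) - 31 = 90*26 - 31 = 2340 - 31 = 2309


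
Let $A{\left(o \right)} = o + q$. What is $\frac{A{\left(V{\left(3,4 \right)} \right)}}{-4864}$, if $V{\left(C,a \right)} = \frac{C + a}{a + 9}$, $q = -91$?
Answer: $\frac{147}{7904} \approx 0.018598$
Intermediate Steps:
$V{\left(C,a \right)} = \frac{C + a}{9 + a}$
$A{\left(o \right)} = -91 + o$ ($A{\left(o \right)} = o - 91 = -91 + o$)
$\frac{A{\left(V{\left(3,4 \right)} \right)}}{-4864} = \frac{-91 + \frac{3 + 4}{9 + 4}}{-4864} = \left(-91 + \frac{1}{13} \cdot 7\right) \left(- \frac{1}{4864}\right) = \left(-91 + \frac{7}{13}\right) \left(- \frac{1}{4864}\right) = \left(- \frac{1176}{13}\right) \left(- \frac{1}{4864}\right) = \frac{147}{7904}$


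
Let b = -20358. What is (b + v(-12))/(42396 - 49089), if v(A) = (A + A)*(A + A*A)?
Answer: 7842/2231 ≈ 3.5150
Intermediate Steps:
v(A) = 2*A*(A + A²) (v(A) = (2*A)*(A + A²) = 2*A*(A + A²))
(b + v(-12))/(42396 - 49089) = (-20358 + 2*(-12)²*(1 - 12))/(42396 - 49089) = (-20358 + 2*144*(-11))/(-6693) = (-20358 - 3168)*(-1/6693) = -23526*(-1/6693) = 7842/2231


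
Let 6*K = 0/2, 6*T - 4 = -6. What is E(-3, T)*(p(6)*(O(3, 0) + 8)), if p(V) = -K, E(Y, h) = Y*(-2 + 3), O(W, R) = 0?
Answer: 0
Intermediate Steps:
T = -⅓ (T = ⅔ + (⅙)*(-6) = ⅔ - 1 = -⅓ ≈ -0.33333)
E(Y, h) = Y (E(Y, h) = Y*1 = Y)
K = 0 (K = (0/2)/6 = (0*(½))/6 = (⅙)*0 = 0)
p(V) = 0 (p(V) = -1*0 = 0)
E(-3, T)*(p(6)*(O(3, 0) + 8)) = -0*(0 + 8) = -0*8 = -3*0 = 0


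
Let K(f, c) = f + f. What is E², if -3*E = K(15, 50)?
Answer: 100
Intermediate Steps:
K(f, c) = 2*f
E = -10 (E = -2*15/3 = -⅓*30 = -10)
E² = (-10)² = 100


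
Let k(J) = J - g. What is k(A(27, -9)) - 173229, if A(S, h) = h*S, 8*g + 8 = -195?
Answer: -1387573/8 ≈ -1.7345e+5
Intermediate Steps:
g = -203/8 (g = -1 + (⅛)*(-195) = -1 - 195/8 = -203/8 ≈ -25.375)
A(S, h) = S*h
k(J) = 203/8 + J (k(J) = J - 1*(-203/8) = J + 203/8 = 203/8 + J)
k(A(27, -9)) - 173229 = (203/8 + 27*(-9)) - 173229 = (203/8 - 243) - 173229 = -1741/8 - 173229 = -1387573/8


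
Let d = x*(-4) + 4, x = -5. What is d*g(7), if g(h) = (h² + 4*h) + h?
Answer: 2016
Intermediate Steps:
g(h) = h² + 5*h
d = 24 (d = -5*(-4) + 4 = 20 + 4 = 24)
d*g(7) = 24*(7*(5 + 7)) = 24*(7*12) = 24*84 = 2016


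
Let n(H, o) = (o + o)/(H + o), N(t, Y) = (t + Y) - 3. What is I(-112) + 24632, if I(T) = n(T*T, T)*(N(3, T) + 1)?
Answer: 24634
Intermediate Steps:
N(t, Y) = -3 + Y + t (N(t, Y) = (Y + t) - 3 = -3 + Y + t)
n(H, o) = 2*o/(H + o) (n(H, o) = (2*o)/(H + o) = 2*o/(H + o))
I(T) = 2*T*(1 + T)/(T + T²) (I(T) = (2*T/(T*T + T))*((-3 + T + 3) + 1) = (2*T/(T² + T))*(T + 1) = (2*T/(T + T²))*(1 + T) = 2*T*(1 + T)/(T + T²))
I(-112) + 24632 = 2 + 24632 = 24634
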